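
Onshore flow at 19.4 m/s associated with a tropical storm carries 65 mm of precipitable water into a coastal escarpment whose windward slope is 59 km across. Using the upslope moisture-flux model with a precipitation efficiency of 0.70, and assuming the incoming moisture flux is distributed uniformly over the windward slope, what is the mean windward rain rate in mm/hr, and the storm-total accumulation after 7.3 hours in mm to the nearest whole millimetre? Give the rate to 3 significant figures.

R ≈ 53.9 mm/hr; total ≈ 393 mm

Incoming column moisture flux per unit ridge length: F = V × PW = 19.4 × 65 = 1261 mm·m/s.
Spread over the 59 km slope with efficiency ε = 0.70: R = ε·F/W = 0.70 × 1261 / 59000 m = 1.496e-02 mm/s.
R = 1.496e-02 × 3600 = 53.9 mm/hr.
Over 7.3 h: total = 53.9 × 7.3 = 393.47 ≈ 393 mm.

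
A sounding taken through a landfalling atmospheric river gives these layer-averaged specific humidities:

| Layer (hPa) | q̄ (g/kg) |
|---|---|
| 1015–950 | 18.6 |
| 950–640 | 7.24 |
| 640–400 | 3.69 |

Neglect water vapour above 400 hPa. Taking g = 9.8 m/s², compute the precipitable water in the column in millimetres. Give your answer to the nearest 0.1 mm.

Precipitable water is the column-integrated vapour mass per unit area: PW = (1/g) Σ q̄ Δp, with q in kg/kg and Δp in Pa (1 kg/m² of water = 1 mm).
Layer 1015–950 hPa: Δp = 65 hPa = 6500 Pa, q̄ = 0.0186 kg/kg → 0.0186 × 6500 / 9.8 = 12.34 mm
Layer 950–640 hPa: Δp = 310 hPa = 31000 Pa, q̄ = 0.00724 kg/kg → 0.00724 × 31000 / 9.8 = 22.90 mm
Layer 640–400 hPa: Δp = 240 hPa = 24000 Pa, q̄ = 0.00369 kg/kg → 0.00369 × 24000 / 9.8 = 9.04 mm
PW = 12.34 + 22.90 + 9.04 = 44.28 ≈ 44.3 mm.

PW ≈ 44.3 mm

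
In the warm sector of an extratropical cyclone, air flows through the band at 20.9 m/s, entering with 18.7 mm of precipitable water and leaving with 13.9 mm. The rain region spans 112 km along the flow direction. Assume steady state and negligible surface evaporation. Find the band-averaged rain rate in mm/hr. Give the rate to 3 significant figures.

R ≈ 3.22 mm/hr

Column moisture flux per unit crosswind length is F = V × PW.
Inflow: F_in = 20.9 × 18.7 = 390.83 mm·m/s
Outflow: F_out = 20.9 × 13.9 = 290.51 mm·m/s
Steady-state rate R = (F_in − F_out)/L = (390.83 − 290.51) / 112000 m = 8.957e-04 mm/s.
R = 8.957e-04 × 3600 = 3.22 mm/hr.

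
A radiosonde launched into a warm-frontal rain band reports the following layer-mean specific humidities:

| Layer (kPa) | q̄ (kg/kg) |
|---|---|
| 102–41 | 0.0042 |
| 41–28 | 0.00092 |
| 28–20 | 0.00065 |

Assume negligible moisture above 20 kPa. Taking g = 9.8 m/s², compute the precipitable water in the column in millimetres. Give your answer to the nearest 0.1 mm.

PW ≈ 27.9 mm

Precipitable water is the column-integrated vapour mass per unit area: PW = (1/g) Σ q̄ Δp, with q in kg/kg and Δp in Pa (1 kg/m² of water = 1 mm).
Layer 102–41 kPa: Δp = 610 hPa = 61000 Pa, q̄ = 0.0042 kg/kg → 0.0042 × 61000 / 9.8 = 26.14 mm
Layer 41–28 kPa: Δp = 130 hPa = 13000 Pa, q̄ = 0.00092 kg/kg → 0.00092 × 13000 / 9.8 = 1.22 mm
Layer 28–20 kPa: Δp = 80 hPa = 8000 Pa, q̄ = 0.00065 kg/kg → 0.00065 × 8000 / 9.8 = 0.53 mm
PW = 26.14 + 1.22 + 0.53 = 27.89 ≈ 27.9 mm.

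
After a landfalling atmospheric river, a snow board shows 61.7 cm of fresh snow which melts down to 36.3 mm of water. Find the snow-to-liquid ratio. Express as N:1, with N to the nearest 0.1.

ratio ≈ 17.0

Ratio = snow depth / SWE = 617 mm / 36.3 mm = 17.0, i.e. 17.0:1.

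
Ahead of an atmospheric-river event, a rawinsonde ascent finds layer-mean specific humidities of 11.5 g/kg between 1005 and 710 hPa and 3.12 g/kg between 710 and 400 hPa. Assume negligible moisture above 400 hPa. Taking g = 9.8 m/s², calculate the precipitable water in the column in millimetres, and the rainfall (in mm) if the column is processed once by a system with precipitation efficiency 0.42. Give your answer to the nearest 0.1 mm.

Precipitable water is the column-integrated vapour mass per unit area: PW = (1/g) Σ q̄ Δp, with q in kg/kg and Δp in Pa (1 kg/m² of water = 1 mm).
Layer 1005–710 hPa: Δp = 295 hPa = 29500 Pa, q̄ = 0.0115 kg/kg → 0.0115 × 29500 / 9.8 = 34.62 mm
Layer 710–400 hPa: Δp = 310 hPa = 31000 Pa, q̄ = 0.00312 kg/kg → 0.00312 × 31000 / 9.8 = 9.87 mm
PW = 34.62 + 9.87 = 44.49 ≈ 44.5 mm.
Rainfall = ε × PW = 0.42 × 44.5 = 18.7 mm.

PW ≈ 44.5 mm; rainfall ≈ 18.7 mm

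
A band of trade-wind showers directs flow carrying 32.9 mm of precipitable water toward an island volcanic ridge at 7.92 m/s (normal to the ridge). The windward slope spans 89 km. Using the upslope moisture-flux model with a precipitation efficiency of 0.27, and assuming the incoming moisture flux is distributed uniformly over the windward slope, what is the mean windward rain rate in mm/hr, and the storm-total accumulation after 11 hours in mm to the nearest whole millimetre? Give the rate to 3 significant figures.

Incoming column moisture flux per unit ridge length: F = V × PW = 7.92 × 32.9 = 260.568 mm·m/s.
Spread over the 89 km slope with efficiency ε = 0.27: R = ε·F/W = 0.27 × 260.568 / 89000 m = 7.905e-04 mm/s.
R = 7.905e-04 × 3600 = 2.85 mm/hr.
Over 11 h: total = 2.85 × 11 = 31.35 ≈ 31 mm.

R ≈ 2.85 mm/hr; total ≈ 31 mm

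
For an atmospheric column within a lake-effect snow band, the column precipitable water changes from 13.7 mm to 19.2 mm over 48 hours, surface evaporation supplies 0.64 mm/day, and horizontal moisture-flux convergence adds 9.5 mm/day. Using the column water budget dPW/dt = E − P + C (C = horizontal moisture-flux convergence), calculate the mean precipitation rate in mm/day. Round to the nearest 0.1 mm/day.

dPW/dt = (19.2 − 13.7) mm / (48/24 day) = +2.750 mm/day.
P = E + C − dPW/dt = 0.64 + (9.5) − (+2.750) = 7.4 mm/day.

P ≈ 7.4 mm/day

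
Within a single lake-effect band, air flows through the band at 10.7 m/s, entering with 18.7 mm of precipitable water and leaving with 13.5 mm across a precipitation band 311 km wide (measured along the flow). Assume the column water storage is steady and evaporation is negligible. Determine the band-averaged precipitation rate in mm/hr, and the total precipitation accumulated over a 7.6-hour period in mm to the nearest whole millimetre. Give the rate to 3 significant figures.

R ≈ 0.644 mm/hr; total ≈ 5 mm

Column moisture flux per unit crosswind length is F = V × PW.
Inflow: F_in = 10.7 × 18.7 = 200.09 mm·m/s
Outflow: F_out = 10.7 × 13.5 = 144.45 mm·m/s
Steady-state rate R = (F_in − F_out)/L = (200.09 − 144.45) / 311000 m = 1.789e-04 mm/s.
R = 1.789e-04 × 3600 = 0.644 mm/hr.
Over 7.6 h: total = 0.644 × 7.6 = 4.8944 ≈ 5 mm.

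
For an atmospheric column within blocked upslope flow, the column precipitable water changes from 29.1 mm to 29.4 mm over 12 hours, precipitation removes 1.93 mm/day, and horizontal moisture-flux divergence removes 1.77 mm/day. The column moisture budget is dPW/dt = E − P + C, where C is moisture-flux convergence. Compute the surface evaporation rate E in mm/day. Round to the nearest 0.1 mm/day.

dPW/dt = (29.4 − 29.1) mm / (12/24 day) = +0.600 mm/day.
E = dPW/dt + P − C = (+0.600) + 1.93 − (-1.77) = 4.3 mm/day.

E ≈ 4.3 mm/day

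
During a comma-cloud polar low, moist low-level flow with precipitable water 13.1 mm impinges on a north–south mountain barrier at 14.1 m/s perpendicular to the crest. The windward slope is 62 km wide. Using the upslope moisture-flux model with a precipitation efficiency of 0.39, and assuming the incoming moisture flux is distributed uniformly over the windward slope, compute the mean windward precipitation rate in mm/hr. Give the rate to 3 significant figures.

R ≈ 4.18 mm/hr

Incoming column moisture flux per unit ridge length: F = V × PW = 14.1 × 13.1 = 184.71 mm·m/s.
Spread over the 62 km slope with efficiency ε = 0.39: R = ε·F/W = 0.39 × 184.71 / 62000 m = 1.162e-03 mm/s.
R = 1.162e-03 × 3600 = 4.18 mm/hr.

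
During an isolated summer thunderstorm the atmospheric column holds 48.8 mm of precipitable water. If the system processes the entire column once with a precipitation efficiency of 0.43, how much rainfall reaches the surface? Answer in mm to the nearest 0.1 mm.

Rainfall = ε × PW = 0.43 × 48.8 = 21.0 mm.

rainfall ≈ 21.0 mm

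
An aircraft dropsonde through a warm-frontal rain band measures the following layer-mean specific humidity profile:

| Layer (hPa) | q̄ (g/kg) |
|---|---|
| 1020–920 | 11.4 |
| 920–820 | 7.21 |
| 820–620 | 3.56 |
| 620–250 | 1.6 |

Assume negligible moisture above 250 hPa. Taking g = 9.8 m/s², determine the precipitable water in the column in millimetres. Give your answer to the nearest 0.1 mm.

PW ≈ 32.3 mm

Precipitable water is the column-integrated vapour mass per unit area: PW = (1/g) Σ q̄ Δp, with q in kg/kg and Δp in Pa (1 kg/m² of water = 1 mm).
Layer 1020–920 hPa: Δp = 100 hPa = 10000 Pa, q̄ = 0.0114 kg/kg → 0.0114 × 10000 / 9.8 = 11.63 mm
Layer 920–820 hPa: Δp = 100 hPa = 10000 Pa, q̄ = 0.00721 kg/kg → 0.00721 × 10000 / 9.8 = 7.36 mm
Layer 820–620 hPa: Δp = 200 hPa = 20000 Pa, q̄ = 0.00356 kg/kg → 0.00356 × 20000 / 9.8 = 7.27 mm
Layer 620–250 hPa: Δp = 370 hPa = 37000 Pa, q̄ = 0.0016 kg/kg → 0.0016 × 37000 / 9.8 = 6.04 mm
PW = 11.63 + 7.36 + 7.27 + 6.04 = 32.30 ≈ 32.3 mm.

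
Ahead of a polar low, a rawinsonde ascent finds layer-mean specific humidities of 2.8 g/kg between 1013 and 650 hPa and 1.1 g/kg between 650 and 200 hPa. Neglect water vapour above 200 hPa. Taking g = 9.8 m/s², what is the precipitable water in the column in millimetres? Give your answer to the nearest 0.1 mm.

PW ≈ 15.4 mm

Precipitable water is the column-integrated vapour mass per unit area: PW = (1/g) Σ q̄ Δp, with q in kg/kg and Δp in Pa (1 kg/m² of water = 1 mm).
Layer 1013–650 hPa: Δp = 363 hPa = 36300 Pa, q̄ = 0.0028 kg/kg → 0.0028 × 36300 / 9.8 = 10.37 mm
Layer 650–200 hPa: Δp = 450 hPa = 45000 Pa, q̄ = 0.0011 kg/kg → 0.0011 × 45000 / 9.8 = 5.05 mm
PW = 10.37 + 5.05 = 15.42 ≈ 15.4 mm.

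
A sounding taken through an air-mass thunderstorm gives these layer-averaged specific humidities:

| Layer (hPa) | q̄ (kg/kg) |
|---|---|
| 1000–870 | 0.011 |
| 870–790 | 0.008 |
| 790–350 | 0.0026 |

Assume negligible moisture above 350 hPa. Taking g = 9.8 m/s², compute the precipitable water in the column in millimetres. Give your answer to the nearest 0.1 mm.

Precipitable water is the column-integrated vapour mass per unit area: PW = (1/g) Σ q̄ Δp, with q in kg/kg and Δp in Pa (1 kg/m² of water = 1 mm).
Layer 1000–870 hPa: Δp = 130 hPa = 13000 Pa, q̄ = 0.011 kg/kg → 0.011 × 13000 / 9.8 = 14.59 mm
Layer 870–790 hPa: Δp = 80 hPa = 8000 Pa, q̄ = 0.008 kg/kg → 0.008 × 8000 / 9.8 = 6.53 mm
Layer 790–350 hPa: Δp = 440 hPa = 44000 Pa, q̄ = 0.0026 kg/kg → 0.0026 × 44000 / 9.8 = 11.67 mm
PW = 14.59 + 6.53 + 11.67 = 32.79 ≈ 32.8 mm.

PW ≈ 32.8 mm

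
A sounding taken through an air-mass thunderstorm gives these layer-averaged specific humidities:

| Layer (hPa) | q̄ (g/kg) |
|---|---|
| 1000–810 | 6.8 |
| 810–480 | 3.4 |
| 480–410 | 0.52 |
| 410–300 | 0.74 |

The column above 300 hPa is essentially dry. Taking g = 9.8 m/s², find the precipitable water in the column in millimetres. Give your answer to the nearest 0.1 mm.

PW ≈ 25.8 mm

Precipitable water is the column-integrated vapour mass per unit area: PW = (1/g) Σ q̄ Δp, with q in kg/kg and Δp in Pa (1 kg/m² of water = 1 mm).
Layer 1000–810 hPa: Δp = 190 hPa = 19000 Pa, q̄ = 0.0068 kg/kg → 0.0068 × 19000 / 9.8 = 13.18 mm
Layer 810–480 hPa: Δp = 330 hPa = 33000 Pa, q̄ = 0.0034 kg/kg → 0.0034 × 33000 / 9.8 = 11.45 mm
Layer 480–410 hPa: Δp = 70 hPa = 7000 Pa, q̄ = 0.00052 kg/kg → 0.00052 × 7000 / 9.8 = 0.37 mm
Layer 410–300 hPa: Δp = 110 hPa = 11000 Pa, q̄ = 0.00074 kg/kg → 0.00074 × 11000 / 9.8 = 0.83 mm
PW = 13.18 + 11.45 + 0.37 + 0.83 = 25.83 ≈ 25.8 mm.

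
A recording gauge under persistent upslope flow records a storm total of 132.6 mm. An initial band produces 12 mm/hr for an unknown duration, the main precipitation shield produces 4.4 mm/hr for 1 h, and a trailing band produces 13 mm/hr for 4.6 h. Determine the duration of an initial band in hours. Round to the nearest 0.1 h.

Known phases: 4.4 × 1 + 13 × 4.6 = 4.4 + 59.8 = 64.2 mm.
Remaining depth = 132.6 − 64.2 = 68.4 mm.
Duration = 68.4 / 12 = 5.7 h.

duration ≈ 5.7 h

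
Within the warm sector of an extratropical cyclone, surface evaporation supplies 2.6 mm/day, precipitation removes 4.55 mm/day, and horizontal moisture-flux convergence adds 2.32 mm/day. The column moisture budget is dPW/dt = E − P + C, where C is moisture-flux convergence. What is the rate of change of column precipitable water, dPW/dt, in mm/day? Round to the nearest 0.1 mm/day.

dPW/dt ≈ 0.4 mm/day

dPW/dt = E − P + C = 2.6 − 4.55 + (2.32) = 0.4 mm/day.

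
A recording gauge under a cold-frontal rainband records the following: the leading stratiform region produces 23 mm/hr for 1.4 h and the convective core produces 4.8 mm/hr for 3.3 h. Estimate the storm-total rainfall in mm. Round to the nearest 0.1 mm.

Total = Σ Rᵢ Δtᵢ = 23 × 1.4 + 4.8 × 3.3
      = 32.2 + 15.84 = 48.0 mm.

total ≈ 48.0 mm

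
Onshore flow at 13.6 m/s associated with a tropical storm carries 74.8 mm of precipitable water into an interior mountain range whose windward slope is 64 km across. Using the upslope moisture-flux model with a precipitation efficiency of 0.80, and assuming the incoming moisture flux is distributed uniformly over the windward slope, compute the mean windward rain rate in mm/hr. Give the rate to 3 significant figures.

R ≈ 45.8 mm/hr

Incoming column moisture flux per unit ridge length: F = V × PW = 13.6 × 74.8 = 1017.28 mm·m/s.
Spread over the 64 km slope with efficiency ε = 0.80: R = ε·F/W = 0.80 × 1017.28 / 64000 m = 1.272e-02 mm/s.
R = 1.272e-02 × 3600 = 45.8 mm/hr.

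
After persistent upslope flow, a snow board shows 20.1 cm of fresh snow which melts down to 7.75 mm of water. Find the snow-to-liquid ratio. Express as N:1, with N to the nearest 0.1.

Ratio = snow depth / SWE = 201 mm / 7.75 mm = 25.9, i.e. 25.9:1.

ratio ≈ 25.9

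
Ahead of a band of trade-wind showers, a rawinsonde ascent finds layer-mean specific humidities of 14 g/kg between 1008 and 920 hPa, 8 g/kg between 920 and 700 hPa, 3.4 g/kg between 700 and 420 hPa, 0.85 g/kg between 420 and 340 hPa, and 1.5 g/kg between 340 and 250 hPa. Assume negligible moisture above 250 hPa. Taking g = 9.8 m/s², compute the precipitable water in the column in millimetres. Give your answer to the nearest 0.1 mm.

PW ≈ 42.3 mm

Precipitable water is the column-integrated vapour mass per unit area: PW = (1/g) Σ q̄ Δp, with q in kg/kg and Δp in Pa (1 kg/m² of water = 1 mm).
Layer 1008–920 hPa: Δp = 88 hPa = 8800 Pa, q̄ = 0.014 kg/kg → 0.014 × 8800 / 9.8 = 12.57 mm
Layer 920–700 hPa: Δp = 220 hPa = 22000 Pa, q̄ = 0.008 kg/kg → 0.008 × 22000 / 9.8 = 17.96 mm
Layer 700–420 hPa: Δp = 280 hPa = 28000 Pa, q̄ = 0.0034 kg/kg → 0.0034 × 28000 / 9.8 = 9.71 mm
Layer 420–340 hPa: Δp = 80 hPa = 8000 Pa, q̄ = 0.00085 kg/kg → 0.00085 × 8000 / 9.8 = 0.69 mm
Layer 340–250 hPa: Δp = 90 hPa = 9000 Pa, q̄ = 0.0015 kg/kg → 0.0015 × 9000 / 9.8 = 1.38 mm
PW = 12.57 + 17.96 + 9.71 + 0.69 + 1.38 = 42.31 ≈ 42.3 mm.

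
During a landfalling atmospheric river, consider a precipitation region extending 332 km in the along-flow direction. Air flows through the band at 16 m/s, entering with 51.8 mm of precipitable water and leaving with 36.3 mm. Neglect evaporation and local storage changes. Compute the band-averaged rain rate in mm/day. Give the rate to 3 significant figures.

Column moisture flux per unit crosswind length is F = V × PW.
Inflow: F_in = 16 × 51.8 = 828.8 mm·m/s
Outflow: F_out = 16 × 36.3 = 580.8 mm·m/s
Steady-state rate R = (F_in − F_out)/L = (828.8 − 580.8) / 332000 m = 7.470e-04 mm/s.
R = 7.470e-04 × 3600 × 24 = 64.5 mm/day.

R ≈ 64.5 mm/day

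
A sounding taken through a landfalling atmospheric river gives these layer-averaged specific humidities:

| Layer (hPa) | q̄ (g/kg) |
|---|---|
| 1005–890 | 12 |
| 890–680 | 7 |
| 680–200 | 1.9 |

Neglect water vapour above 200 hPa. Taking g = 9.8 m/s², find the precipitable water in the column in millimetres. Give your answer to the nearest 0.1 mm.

PW ≈ 38.4 mm

Precipitable water is the column-integrated vapour mass per unit area: PW = (1/g) Σ q̄ Δp, with q in kg/kg and Δp in Pa (1 kg/m² of water = 1 mm).
Layer 1005–890 hPa: Δp = 115 hPa = 11500 Pa, q̄ = 0.012 kg/kg → 0.012 × 11500 / 9.8 = 14.08 mm
Layer 890–680 hPa: Δp = 210 hPa = 21000 Pa, q̄ = 0.007 kg/kg → 0.007 × 21000 / 9.8 = 15.00 mm
Layer 680–200 hPa: Δp = 480 hPa = 48000 Pa, q̄ = 0.0019 kg/kg → 0.0019 × 48000 / 9.8 = 9.31 mm
PW = 14.08 + 15.00 + 9.31 = 38.39 ≈ 38.4 mm.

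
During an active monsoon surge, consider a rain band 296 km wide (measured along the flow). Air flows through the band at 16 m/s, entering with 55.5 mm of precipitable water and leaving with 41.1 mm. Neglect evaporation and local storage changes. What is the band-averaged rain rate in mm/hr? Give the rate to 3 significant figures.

Column moisture flux per unit crosswind length is F = V × PW.
Inflow: F_in = 16 × 55.5 = 888 mm·m/s
Outflow: F_out = 16 × 41.1 = 657.6 mm·m/s
Steady-state rate R = (F_in − F_out)/L = (888 − 657.6) / 296000 m = 7.784e-04 mm/s.
R = 7.784e-04 × 3600 = 2.80 mm/hr.

R ≈ 2.80 mm/hr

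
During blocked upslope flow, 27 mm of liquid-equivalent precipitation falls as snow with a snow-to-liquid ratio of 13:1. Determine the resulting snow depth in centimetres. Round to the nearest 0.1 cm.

snow depth ≈ 35.1 cm

Snow depth = liquid × ratio = 27 mm × 13 = 351 mm = 35.1 cm.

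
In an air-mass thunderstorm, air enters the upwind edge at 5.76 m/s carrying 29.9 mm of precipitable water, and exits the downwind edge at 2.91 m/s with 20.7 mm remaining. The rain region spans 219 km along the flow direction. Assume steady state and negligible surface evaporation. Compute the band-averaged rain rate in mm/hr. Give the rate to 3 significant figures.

Column moisture flux per unit crosswind length is F = V × PW.
Inflow: F_in = 5.76 × 29.9 = 172.224 mm·m/s
Outflow: F_out = 2.91 × 20.7 = 60.237 mm·m/s
Steady-state rate R = (F_in − F_out)/L = (172.224 − 60.237) / 219000 m = 5.114e-04 mm/s.
R = 5.114e-04 × 3600 = 1.84 mm/hr.

R ≈ 1.84 mm/hr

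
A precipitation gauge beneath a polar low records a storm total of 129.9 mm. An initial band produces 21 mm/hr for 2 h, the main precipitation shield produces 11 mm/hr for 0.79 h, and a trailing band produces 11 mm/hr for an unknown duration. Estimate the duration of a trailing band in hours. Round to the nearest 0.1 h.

duration ≈ 7.2 h

Known phases: 21 × 2 + 11 × 0.79 = 42 + 8.69 = 50.69 mm.
Remaining depth = 129.9 − 50.69 = 79.21 mm.
Duration = 79.21 / 11 = 7.2 h.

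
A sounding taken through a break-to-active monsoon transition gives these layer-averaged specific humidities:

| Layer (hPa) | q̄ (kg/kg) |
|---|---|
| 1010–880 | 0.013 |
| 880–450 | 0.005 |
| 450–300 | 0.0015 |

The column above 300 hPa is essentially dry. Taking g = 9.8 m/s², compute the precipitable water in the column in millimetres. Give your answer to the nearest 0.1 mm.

Precipitable water is the column-integrated vapour mass per unit area: PW = (1/g) Σ q̄ Δp, with q in kg/kg and Δp in Pa (1 kg/m² of water = 1 mm).
Layer 1010–880 hPa: Δp = 130 hPa = 13000 Pa, q̄ = 0.013 kg/kg → 0.013 × 13000 / 9.8 = 17.24 mm
Layer 880–450 hPa: Δp = 430 hPa = 43000 Pa, q̄ = 0.005 kg/kg → 0.005 × 43000 / 9.8 = 21.94 mm
Layer 450–300 hPa: Δp = 150 hPa = 15000 Pa, q̄ = 0.0015 kg/kg → 0.0015 × 15000 / 9.8 = 2.30 mm
PW = 17.24 + 21.94 + 2.30 = 41.48 ≈ 41.5 mm.

PW ≈ 41.5 mm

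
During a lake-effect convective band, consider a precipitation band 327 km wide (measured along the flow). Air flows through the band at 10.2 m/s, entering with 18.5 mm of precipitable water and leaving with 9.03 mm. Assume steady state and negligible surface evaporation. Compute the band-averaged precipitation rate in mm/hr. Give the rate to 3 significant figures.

R ≈ 1.06 mm/hr

Column moisture flux per unit crosswind length is F = V × PW.
Inflow: F_in = 10.2 × 18.5 = 188.7 mm·m/s
Outflow: F_out = 10.2 × 9.03 = 92.106 mm·m/s
Steady-state rate R = (F_in − F_out)/L = (188.7 − 92.106) / 327000 m = 2.954e-04 mm/s.
R = 2.954e-04 × 3600 = 1.06 mm/hr.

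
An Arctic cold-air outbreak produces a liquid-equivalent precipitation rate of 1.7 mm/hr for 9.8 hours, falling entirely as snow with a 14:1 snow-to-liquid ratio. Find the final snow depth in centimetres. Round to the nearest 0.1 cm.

snow depth ≈ 23.3 cm

Liquid-equivalent depth = 1.7 × 9.8 = 16.66 mm.
Snow depth = 16.66 mm × 14 = 233.24 mm = 23.3 cm.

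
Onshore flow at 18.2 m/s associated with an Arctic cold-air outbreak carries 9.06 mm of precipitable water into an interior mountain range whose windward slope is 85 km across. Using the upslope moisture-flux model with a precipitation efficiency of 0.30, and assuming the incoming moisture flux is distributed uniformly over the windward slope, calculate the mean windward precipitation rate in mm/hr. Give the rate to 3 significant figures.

Incoming column moisture flux per unit ridge length: F = V × PW = 18.2 × 9.06 = 164.892 mm·m/s.
Spread over the 85 km slope with efficiency ε = 0.30: R = ε·F/W = 0.30 × 164.892 / 85000 m = 5.820e-04 mm/s.
R = 5.820e-04 × 3600 = 2.10 mm/hr.

R ≈ 2.10 mm/hr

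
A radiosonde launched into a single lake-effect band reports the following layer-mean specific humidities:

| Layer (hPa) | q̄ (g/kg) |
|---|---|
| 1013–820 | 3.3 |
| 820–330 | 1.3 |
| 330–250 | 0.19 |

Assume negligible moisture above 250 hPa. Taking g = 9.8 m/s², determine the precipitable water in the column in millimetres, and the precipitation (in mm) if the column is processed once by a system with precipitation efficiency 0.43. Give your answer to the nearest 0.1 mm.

Precipitable water is the column-integrated vapour mass per unit area: PW = (1/g) Σ q̄ Δp, with q in kg/kg and Δp in Pa (1 kg/m² of water = 1 mm).
Layer 1013–820 hPa: Δp = 193 hPa = 19300 Pa, q̄ = 0.0033 kg/kg → 0.0033 × 19300 / 9.8 = 6.50 mm
Layer 820–330 hPa: Δp = 490 hPa = 49000 Pa, q̄ = 0.0013 kg/kg → 0.0013 × 49000 / 9.8 = 6.50 mm
Layer 330–250 hPa: Δp = 80 hPa = 8000 Pa, q̄ = 0.00019 kg/kg → 0.00019 × 8000 / 9.8 = 0.16 mm
PW = 6.50 + 6.50 + 0.16 = 13.16 ≈ 13.2 mm.
Precipitation = ε × PW = 0.43 × 13.2 = 5.7 mm.

PW ≈ 13.2 mm; precipitation ≈ 5.7 mm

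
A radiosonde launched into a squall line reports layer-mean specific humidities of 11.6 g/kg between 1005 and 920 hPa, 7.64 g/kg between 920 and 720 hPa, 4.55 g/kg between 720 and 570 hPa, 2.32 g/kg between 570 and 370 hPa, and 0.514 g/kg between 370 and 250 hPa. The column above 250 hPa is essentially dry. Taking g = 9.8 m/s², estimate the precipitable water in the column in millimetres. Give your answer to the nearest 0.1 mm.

PW ≈ 38.0 mm

Precipitable water is the column-integrated vapour mass per unit area: PW = (1/g) Σ q̄ Δp, with q in kg/kg and Δp in Pa (1 kg/m² of water = 1 mm).
Layer 1005–920 hPa: Δp = 85 hPa = 8500 Pa, q̄ = 0.0116 kg/kg → 0.0116 × 8500 / 9.8 = 10.06 mm
Layer 920–720 hPa: Δp = 200 hPa = 20000 Pa, q̄ = 0.00764 kg/kg → 0.00764 × 20000 / 9.8 = 15.59 mm
Layer 720–570 hPa: Δp = 150 hPa = 15000 Pa, q̄ = 0.00455 kg/kg → 0.00455 × 15000 / 9.8 = 6.96 mm
Layer 570–370 hPa: Δp = 200 hPa = 20000 Pa, q̄ = 0.00232 kg/kg → 0.00232 × 20000 / 9.8 = 4.73 mm
Layer 370–250 hPa: Δp = 120 hPa = 12000 Pa, q̄ = 0.000514 kg/kg → 0.000514 × 12000 / 9.8 = 0.63 mm
PW = 10.06 + 15.59 + 6.96 + 4.73 + 0.63 = 37.97 ≈ 38.0 mm.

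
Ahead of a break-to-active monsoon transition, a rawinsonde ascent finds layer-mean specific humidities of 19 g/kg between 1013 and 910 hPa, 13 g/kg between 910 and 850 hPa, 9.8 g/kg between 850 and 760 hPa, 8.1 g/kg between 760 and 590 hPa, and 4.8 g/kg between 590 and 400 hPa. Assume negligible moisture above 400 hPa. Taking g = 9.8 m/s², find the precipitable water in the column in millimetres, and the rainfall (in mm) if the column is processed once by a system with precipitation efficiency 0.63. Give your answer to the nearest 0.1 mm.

PW ≈ 60.3 mm; rainfall ≈ 38.0 mm

Precipitable water is the column-integrated vapour mass per unit area: PW = (1/g) Σ q̄ Δp, with q in kg/kg and Δp in Pa (1 kg/m² of water = 1 mm).
Layer 1013–910 hPa: Δp = 103 hPa = 10300 Pa, q̄ = 0.019 kg/kg → 0.019 × 10300 / 9.8 = 19.97 mm
Layer 910–850 hPa: Δp = 60 hPa = 6000 Pa, q̄ = 0.013 kg/kg → 0.013 × 6000 / 9.8 = 7.96 mm
Layer 850–760 hPa: Δp = 90 hPa = 9000 Pa, q̄ = 0.0098 kg/kg → 0.0098 × 9000 / 9.8 = 9.00 mm
Layer 760–590 hPa: Δp = 170 hPa = 17000 Pa, q̄ = 0.0081 kg/kg → 0.0081 × 17000 / 9.8 = 14.05 mm
Layer 590–400 hPa: Δp = 190 hPa = 19000 Pa, q̄ = 0.0048 kg/kg → 0.0048 × 19000 / 9.8 = 9.31 mm
PW = 19.97 + 7.96 + 9.00 + 14.05 + 9.31 = 60.29 ≈ 60.3 mm.
Rainfall = ε × PW = 0.63 × 60.3 = 38.0 mm.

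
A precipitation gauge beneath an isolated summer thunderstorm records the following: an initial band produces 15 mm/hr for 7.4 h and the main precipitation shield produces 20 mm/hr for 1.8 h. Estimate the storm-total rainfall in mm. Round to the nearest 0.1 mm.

Total = Σ Rᵢ Δtᵢ = 15 × 7.4 + 20 × 1.8
      = 111 + 36 = 147.0 mm.

total ≈ 147.0 mm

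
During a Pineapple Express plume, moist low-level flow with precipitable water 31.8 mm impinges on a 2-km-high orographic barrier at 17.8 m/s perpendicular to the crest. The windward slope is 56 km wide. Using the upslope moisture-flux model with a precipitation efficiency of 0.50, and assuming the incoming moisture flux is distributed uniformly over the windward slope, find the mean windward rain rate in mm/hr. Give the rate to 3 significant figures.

Incoming column moisture flux per unit ridge length: F = V × PW = 17.8 × 31.8 = 566.04 mm·m/s.
Spread over the 56 km slope with efficiency ε = 0.50: R = ε·F/W = 0.50 × 566.04 / 56000 m = 5.054e-03 mm/s.
R = 5.054e-03 × 3600 = 18.2 mm/hr.

R ≈ 18.2 mm/hr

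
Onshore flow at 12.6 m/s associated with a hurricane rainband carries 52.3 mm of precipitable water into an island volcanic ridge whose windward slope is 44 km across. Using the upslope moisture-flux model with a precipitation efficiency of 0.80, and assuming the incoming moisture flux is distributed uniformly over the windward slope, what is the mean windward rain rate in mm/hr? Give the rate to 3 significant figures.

R ≈ 43.1 mm/hr

Incoming column moisture flux per unit ridge length: F = V × PW = 12.6 × 52.3 = 658.98 mm·m/s.
Spread over the 44 km slope with efficiency ε = 0.80: R = ε·F/W = 0.80 × 658.98 / 44000 m = 1.198e-02 mm/s.
R = 1.198e-02 × 3600 = 43.1 mm/hr.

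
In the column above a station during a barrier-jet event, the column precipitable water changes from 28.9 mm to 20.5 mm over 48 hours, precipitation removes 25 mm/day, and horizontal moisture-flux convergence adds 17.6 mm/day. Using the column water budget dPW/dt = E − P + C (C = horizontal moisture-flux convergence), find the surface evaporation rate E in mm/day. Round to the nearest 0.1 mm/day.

dPW/dt = (20.5 − 28.9) mm / (48/24 day) = -4.200 mm/day.
E = dPW/dt + P − C = (-4.200) + 25 − (17.6) = 3.2 mm/day.

E ≈ 3.2 mm/day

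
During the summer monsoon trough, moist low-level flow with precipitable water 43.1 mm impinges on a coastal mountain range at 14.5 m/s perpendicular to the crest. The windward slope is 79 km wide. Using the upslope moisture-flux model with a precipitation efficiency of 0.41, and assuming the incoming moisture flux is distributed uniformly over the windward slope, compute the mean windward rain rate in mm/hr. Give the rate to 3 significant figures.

Incoming column moisture flux per unit ridge length: F = V × PW = 14.5 × 43.1 = 624.95 mm·m/s.
Spread over the 79 km slope with efficiency ε = 0.41: R = ε·F/W = 0.41 × 624.95 / 79000 m = 3.243e-03 mm/s.
R = 3.243e-03 × 3600 = 11.7 mm/hr.

R ≈ 11.7 mm/hr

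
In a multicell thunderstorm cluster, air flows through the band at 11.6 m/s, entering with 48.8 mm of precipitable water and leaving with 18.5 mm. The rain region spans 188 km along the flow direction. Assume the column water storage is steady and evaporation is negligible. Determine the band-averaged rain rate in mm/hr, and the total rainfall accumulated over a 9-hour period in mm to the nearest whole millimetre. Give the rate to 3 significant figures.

R ≈ 6.73 mm/hr; total ≈ 61 mm

Column moisture flux per unit crosswind length is F = V × PW.
Inflow: F_in = 11.6 × 48.8 = 566.08 mm·m/s
Outflow: F_out = 11.6 × 18.5 = 214.6 mm·m/s
Steady-state rate R = (F_in − F_out)/L = (566.08 − 214.6) / 188000 m = 1.870e-03 mm/s.
R = 1.870e-03 × 3600 = 6.73 mm/hr.
Over 9 h: total = 6.73 × 9 = 60.57 ≈ 61 mm.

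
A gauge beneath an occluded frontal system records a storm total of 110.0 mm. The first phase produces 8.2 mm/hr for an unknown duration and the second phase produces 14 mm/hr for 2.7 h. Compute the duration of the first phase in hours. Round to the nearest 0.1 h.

Known phases: 14 × 2.7 = 37.8 mm.
Remaining depth = 110.0 − 37.8 = 72.2 mm.
Duration = 72.2 / 8.2 = 8.8 h.

duration ≈ 8.8 h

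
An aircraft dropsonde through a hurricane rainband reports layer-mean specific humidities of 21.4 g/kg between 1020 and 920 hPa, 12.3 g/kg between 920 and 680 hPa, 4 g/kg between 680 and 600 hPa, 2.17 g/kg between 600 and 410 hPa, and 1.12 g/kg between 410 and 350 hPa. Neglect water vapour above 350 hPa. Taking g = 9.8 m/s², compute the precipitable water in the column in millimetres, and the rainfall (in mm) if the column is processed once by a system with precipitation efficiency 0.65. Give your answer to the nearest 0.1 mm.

Precipitable water is the column-integrated vapour mass per unit area: PW = (1/g) Σ q̄ Δp, with q in kg/kg and Δp in Pa (1 kg/m² of water = 1 mm).
Layer 1020–920 hPa: Δp = 100 hPa = 10000 Pa, q̄ = 0.0214 kg/kg → 0.0214 × 10000 / 9.8 = 21.84 mm
Layer 920–680 hPa: Δp = 240 hPa = 24000 Pa, q̄ = 0.0123 kg/kg → 0.0123 × 24000 / 9.8 = 30.12 mm
Layer 680–600 hPa: Δp = 80 hPa = 8000 Pa, q̄ = 0.004 kg/kg → 0.004 × 8000 / 9.8 = 3.27 mm
Layer 600–410 hPa: Δp = 190 hPa = 19000 Pa, q̄ = 0.00217 kg/kg → 0.00217 × 19000 / 9.8 = 4.21 mm
Layer 410–350 hPa: Δp = 60 hPa = 6000 Pa, q̄ = 0.00112 kg/kg → 0.00112 × 6000 / 9.8 = 0.69 mm
PW = 21.84 + 30.12 + 3.27 + 4.21 + 0.69 = 60.13 ≈ 60.1 mm.
Rainfall = ε × PW = 0.65 × 60.1 = 39.1 mm.

PW ≈ 60.1 mm; rainfall ≈ 39.1 mm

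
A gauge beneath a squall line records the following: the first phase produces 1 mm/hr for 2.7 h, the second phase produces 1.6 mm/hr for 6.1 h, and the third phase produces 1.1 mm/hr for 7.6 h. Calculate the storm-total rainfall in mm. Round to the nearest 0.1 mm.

total ≈ 20.8 mm

Total = Σ Rᵢ Δtᵢ = 1 × 2.7 + 1.6 × 6.1 + 1.1 × 7.6
      = 2.7 + 9.76 + 8.36 = 20.8 mm.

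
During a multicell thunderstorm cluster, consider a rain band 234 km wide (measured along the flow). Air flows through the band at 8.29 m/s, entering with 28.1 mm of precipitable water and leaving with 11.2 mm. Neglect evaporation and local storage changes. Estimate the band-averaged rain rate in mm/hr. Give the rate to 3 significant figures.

Column moisture flux per unit crosswind length is F = V × PW.
Inflow: F_in = 8.29 × 28.1 = 232.949 mm·m/s
Outflow: F_out = 8.29 × 11.2 = 92.848 mm·m/s
Steady-state rate R = (F_in − F_out)/L = (232.949 − 92.848) / 234000 m = 5.987e-04 mm/s.
R = 5.987e-04 × 3600 = 2.16 mm/hr.

R ≈ 2.16 mm/hr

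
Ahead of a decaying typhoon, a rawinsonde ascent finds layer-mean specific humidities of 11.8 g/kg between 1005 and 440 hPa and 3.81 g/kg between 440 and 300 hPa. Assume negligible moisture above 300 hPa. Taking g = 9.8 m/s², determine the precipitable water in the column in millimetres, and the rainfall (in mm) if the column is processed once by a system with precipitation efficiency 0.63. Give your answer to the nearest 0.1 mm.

PW ≈ 73.5 mm; rainfall ≈ 46.3 mm

Precipitable water is the column-integrated vapour mass per unit area: PW = (1/g) Σ q̄ Δp, with q in kg/kg and Δp in Pa (1 kg/m² of water = 1 mm).
Layer 1005–440 hPa: Δp = 565 hPa = 56500 Pa, q̄ = 0.0118 kg/kg → 0.0118 × 56500 / 9.8 = 68.03 mm
Layer 440–300 hPa: Δp = 140 hPa = 14000 Pa, q̄ = 0.00381 kg/kg → 0.00381 × 14000 / 9.8 = 5.44 mm
PW = 68.03 + 5.44 = 73.47 ≈ 73.5 mm.
Rainfall = ε × PW = 0.63 × 73.5 = 46.3 mm.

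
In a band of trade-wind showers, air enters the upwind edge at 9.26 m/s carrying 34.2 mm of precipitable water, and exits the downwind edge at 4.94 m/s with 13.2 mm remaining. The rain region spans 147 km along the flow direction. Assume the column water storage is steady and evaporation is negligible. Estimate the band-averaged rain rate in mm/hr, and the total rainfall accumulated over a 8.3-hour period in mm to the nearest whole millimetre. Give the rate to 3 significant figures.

Column moisture flux per unit crosswind length is F = V × PW.
Inflow: F_in = 9.26 × 34.2 = 316.692 mm·m/s
Outflow: F_out = 4.94 × 13.2 = 65.208 mm·m/s
Steady-state rate R = (F_in − F_out)/L = (316.692 − 65.208) / 147000 m = 1.711e-03 mm/s.
R = 1.711e-03 × 3600 = 6.16 mm/hr.
Over 8.3 h: total = 6.16 × 8.3 = 51.128 ≈ 51 mm.

R ≈ 6.16 mm/hr; total ≈ 51 mm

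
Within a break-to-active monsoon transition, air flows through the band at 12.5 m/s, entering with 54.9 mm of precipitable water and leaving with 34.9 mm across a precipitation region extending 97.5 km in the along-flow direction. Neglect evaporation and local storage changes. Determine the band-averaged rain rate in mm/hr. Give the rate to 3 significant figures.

R ≈ 9.23 mm/hr

Column moisture flux per unit crosswind length is F = V × PW.
Inflow: F_in = 12.5 × 54.9 = 686.25 mm·m/s
Outflow: F_out = 12.5 × 34.9 = 436.25 mm·m/s
Steady-state rate R = (F_in − F_out)/L = (686.25 − 436.25) / 97500 m = 2.564e-03 mm/s.
R = 2.564e-03 × 3600 = 9.23 mm/hr.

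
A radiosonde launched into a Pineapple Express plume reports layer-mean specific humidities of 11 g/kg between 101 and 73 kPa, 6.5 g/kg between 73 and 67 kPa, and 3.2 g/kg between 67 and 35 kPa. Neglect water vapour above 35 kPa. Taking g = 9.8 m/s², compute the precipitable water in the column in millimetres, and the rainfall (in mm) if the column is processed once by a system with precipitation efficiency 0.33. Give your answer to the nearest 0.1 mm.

Precipitable water is the column-integrated vapour mass per unit area: PW = (1/g) Σ q̄ Δp, with q in kg/kg and Δp in Pa (1 kg/m² of water = 1 mm).
Layer 101–73 kPa: Δp = 280 hPa = 28000 Pa, q̄ = 0.011 kg/kg → 0.011 × 28000 / 9.8 = 31.43 mm
Layer 73–67 kPa: Δp = 60 hPa = 6000 Pa, q̄ = 0.0065 kg/kg → 0.0065 × 6000 / 9.8 = 3.98 mm
Layer 67–35 kPa: Δp = 320 hPa = 32000 Pa, q̄ = 0.0032 kg/kg → 0.0032 × 32000 / 9.8 = 10.45 mm
PW = 31.43 + 3.98 + 10.45 = 45.86 ≈ 45.9 mm.
Rainfall = ε × PW = 0.33 × 45.9 = 15.1 mm.

PW ≈ 45.9 mm; rainfall ≈ 15.1 mm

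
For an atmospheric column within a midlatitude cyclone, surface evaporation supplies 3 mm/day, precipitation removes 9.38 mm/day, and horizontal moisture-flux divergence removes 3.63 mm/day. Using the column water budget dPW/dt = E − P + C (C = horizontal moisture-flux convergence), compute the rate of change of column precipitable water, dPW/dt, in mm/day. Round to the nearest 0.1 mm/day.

dPW/dt ≈ -10.0 mm/day

dPW/dt = E − P + C = 3 − 9.38 + (-3.63) = -10.0 mm/day.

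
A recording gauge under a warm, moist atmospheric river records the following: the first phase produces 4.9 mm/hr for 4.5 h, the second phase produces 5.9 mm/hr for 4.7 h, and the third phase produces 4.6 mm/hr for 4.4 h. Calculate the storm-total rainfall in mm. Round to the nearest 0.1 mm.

total ≈ 70.0 mm

Total = Σ Rᵢ Δtᵢ = 4.9 × 4.5 + 5.9 × 4.7 + 4.6 × 4.4
      = 22.05 + 27.73 + 20.24 = 70.0 mm.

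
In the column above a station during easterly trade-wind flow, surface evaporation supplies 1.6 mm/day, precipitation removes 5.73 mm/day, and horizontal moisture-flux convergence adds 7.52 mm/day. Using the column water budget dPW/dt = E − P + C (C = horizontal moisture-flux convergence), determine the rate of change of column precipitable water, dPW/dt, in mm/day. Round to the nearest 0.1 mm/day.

dPW/dt = E − P + C = 1.6 − 5.73 + (7.52) = 3.4 mm/day.

dPW/dt ≈ 3.4 mm/day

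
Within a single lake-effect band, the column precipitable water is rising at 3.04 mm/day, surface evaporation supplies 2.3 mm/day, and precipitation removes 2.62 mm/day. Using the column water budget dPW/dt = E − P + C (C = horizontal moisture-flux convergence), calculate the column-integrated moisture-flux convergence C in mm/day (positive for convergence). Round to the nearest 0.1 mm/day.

C ≈ 3.4 mm/day

dPW/dt = +3.04 mm/day.
C = dPW/dt − E + P = (+3.04) − 2.3 + 2.62 = 3.4 mm/day.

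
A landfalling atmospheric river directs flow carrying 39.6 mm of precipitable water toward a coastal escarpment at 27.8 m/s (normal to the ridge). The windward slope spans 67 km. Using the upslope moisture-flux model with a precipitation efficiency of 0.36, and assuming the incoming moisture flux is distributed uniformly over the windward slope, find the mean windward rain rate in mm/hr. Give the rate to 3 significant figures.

Incoming column moisture flux per unit ridge length: F = V × PW = 27.8 × 39.6 = 1100.88 mm·m/s.
Spread over the 67 km slope with efficiency ε = 0.36: R = ε·F/W = 0.36 × 1100.88 / 67000 m = 5.915e-03 mm/s.
R = 5.915e-03 × 3600 = 21.3 mm/hr.

R ≈ 21.3 mm/hr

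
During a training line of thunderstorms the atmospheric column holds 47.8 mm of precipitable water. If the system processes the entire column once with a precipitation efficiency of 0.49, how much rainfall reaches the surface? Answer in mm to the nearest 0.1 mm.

rainfall ≈ 23.4 mm

Rainfall = ε × PW = 0.49 × 47.8 = 23.4 mm.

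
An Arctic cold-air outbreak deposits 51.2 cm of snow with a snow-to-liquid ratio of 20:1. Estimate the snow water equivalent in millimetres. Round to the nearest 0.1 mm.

SWE = snow depth / ratio = 51.2 cm / 20 = 2.560 cm = 25.6 mm.

SWE ≈ 25.6 mm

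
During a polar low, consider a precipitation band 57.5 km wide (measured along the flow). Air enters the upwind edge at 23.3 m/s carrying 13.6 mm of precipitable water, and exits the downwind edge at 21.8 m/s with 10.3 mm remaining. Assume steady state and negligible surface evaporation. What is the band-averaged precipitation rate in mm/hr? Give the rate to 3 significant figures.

R ≈ 5.78 mm/hr

Column moisture flux per unit crosswind length is F = V × PW.
Inflow: F_in = 23.3 × 13.6 = 316.88 mm·m/s
Outflow: F_out = 21.8 × 10.3 = 224.54 mm·m/s
Steady-state rate R = (F_in − F_out)/L = (316.88 − 224.54) / 57500 m = 1.606e-03 mm/s.
R = 1.606e-03 × 3600 = 5.78 mm/hr.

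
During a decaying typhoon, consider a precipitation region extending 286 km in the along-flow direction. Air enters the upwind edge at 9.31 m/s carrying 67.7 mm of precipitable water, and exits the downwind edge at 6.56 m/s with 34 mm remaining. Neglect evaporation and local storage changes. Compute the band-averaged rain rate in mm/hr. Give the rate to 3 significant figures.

R ≈ 5.13 mm/hr

Column moisture flux per unit crosswind length is F = V × PW.
Inflow: F_in = 9.31 × 67.7 = 630.287 mm·m/s
Outflow: F_out = 6.56 × 34 = 223.04 mm·m/s
Steady-state rate R = (F_in − F_out)/L = (630.287 − 223.04) / 286000 m = 1.424e-03 mm/s.
R = 1.424e-03 × 3600 = 5.13 mm/hr.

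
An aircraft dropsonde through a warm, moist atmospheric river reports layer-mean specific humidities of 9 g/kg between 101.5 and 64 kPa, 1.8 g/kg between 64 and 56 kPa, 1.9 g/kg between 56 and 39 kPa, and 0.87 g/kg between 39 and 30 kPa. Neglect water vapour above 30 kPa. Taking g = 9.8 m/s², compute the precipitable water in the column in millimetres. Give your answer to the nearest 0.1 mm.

Precipitable water is the column-integrated vapour mass per unit area: PW = (1/g) Σ q̄ Δp, with q in kg/kg and Δp in Pa (1 kg/m² of water = 1 mm).
Layer 101.5–64 kPa: Δp = 375 hPa = 37500 Pa, q̄ = 0.009 kg/kg → 0.009 × 37500 / 9.8 = 34.44 mm
Layer 64–56 kPa: Δp = 80 hPa = 8000 Pa, q̄ = 0.0018 kg/kg → 0.0018 × 8000 / 9.8 = 1.47 mm
Layer 56–39 kPa: Δp = 170 hPa = 17000 Pa, q̄ = 0.0019 kg/kg → 0.0019 × 17000 / 9.8 = 3.30 mm
Layer 39–30 kPa: Δp = 90 hPa = 9000 Pa, q̄ = 0.00087 kg/kg → 0.00087 × 9000 / 9.8 = 0.80 mm
PW = 34.44 + 1.47 + 3.30 + 0.80 = 40.01 ≈ 40.0 mm.

PW ≈ 40.0 mm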